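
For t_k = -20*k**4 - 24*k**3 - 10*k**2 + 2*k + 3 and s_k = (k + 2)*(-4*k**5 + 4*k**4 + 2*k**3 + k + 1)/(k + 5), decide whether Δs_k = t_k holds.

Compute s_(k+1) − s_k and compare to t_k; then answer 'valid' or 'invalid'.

s_(k+1) = (k + 3)*(k - 4*(k + 1)**5 + 4*(k + 1)**4 + 2*(k + 1)**3 + 2)/(k + 6)
s_(k+1) − s_k = (-20*k**6 - 196*k**5 - 490*k**4 - 432*k**3 - 131*k**2 + 57*k + 48)/(k**2 + 11*k + 30)
(s_(k+1) − s_k) − t_k = 6*(8*k**5 + 64*k**4 + 66*k**3 + 24*k**2 - 6*k - 7)/(k**2 + 11*k + 30)

Invalid: residual 6*(8*k**5 + 64*k**4 + 66*k**3 + 24*k**2 - 6*k - 7)/(k**2 + 11*k + 30) ≠ 0.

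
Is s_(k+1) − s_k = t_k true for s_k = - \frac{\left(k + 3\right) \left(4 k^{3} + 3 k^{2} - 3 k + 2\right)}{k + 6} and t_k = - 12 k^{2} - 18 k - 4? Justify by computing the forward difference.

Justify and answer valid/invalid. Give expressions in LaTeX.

Invalid: residual \frac{3 \left(8 k^{3} + 87 k^{2} + 115 k + 22\right)}{k^{2} + 13 k + 42} ≠ 0.

s_(k+1) = (k + 4)*(3*k - 4*(k + 1)**3 - 3*(k + 1)**2 + 1)/(k + 7)
s_(k+1) − s_k = (-12*k**4 - 150*k**3 - 481*k**2 - 463*k - 102)/(k**2 + 13*k + 42)
(s_(k+1) − s_k) − t_k = 3*(8*k**3 + 87*k**2 + 115*k + 22)/(k**2 + 13*k + 42)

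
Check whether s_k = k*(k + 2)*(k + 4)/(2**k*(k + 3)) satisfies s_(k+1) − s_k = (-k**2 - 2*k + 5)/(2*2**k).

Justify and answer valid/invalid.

Invalid: residual (k**3 + 7*k**2 + 9*k - 15)/(2*2**k*(k**2 + 7*k + 12)) ≠ 0.

s_(k+1) = (k + 1)*(k + 3)*(k + 5)/(2*2**k*(k + 4))
s_(k+1) − s_k = (-k**4 - 8*k**3 - 14*k**2 + 20*k + 45)/(2*2**k*(k**2 + 7*k + 12))
(s_(k+1) − s_k) − t_k = (k**3 + 7*k**2 + 9*k - 15)/(2*2**k*(k**2 + 7*k + 12))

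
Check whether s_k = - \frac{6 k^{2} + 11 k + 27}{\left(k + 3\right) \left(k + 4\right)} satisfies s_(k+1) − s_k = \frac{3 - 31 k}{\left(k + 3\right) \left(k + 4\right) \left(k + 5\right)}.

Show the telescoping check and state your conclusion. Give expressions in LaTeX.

Valid: the claim telescopes to t_k.

s_(k+1) = (-11*k - 6*(k + 1)**2 - 38)/((k + 4)*(k + 5))
s_(k+1) − s_k = (3 - 31*k)/(k**3 + 12*k**2 + 47*k + 60)
(s_(k+1) − s_k) − t_k = 0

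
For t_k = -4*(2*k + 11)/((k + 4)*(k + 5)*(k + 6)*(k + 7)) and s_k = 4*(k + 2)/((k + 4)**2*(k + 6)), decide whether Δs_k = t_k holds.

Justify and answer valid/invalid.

s_(k+1) = 4*(k + 3)/((k + 5)**2*(k + 7))
s_(k+1) − s_k = 4*(-(k + 2)*(k + 5)**2*(k + 7) + (k + 3)*(k + 4)**2*(k + 6))/((k + 4)**2*(k + 5)**2*(k + 6)*(k + 7))
(s_(k+1) − s_k) − t_k = 8*(3*k**2 + 31*k + 79)/(k**6 + 31*k**5 + 397*k**4 + 2689*k**3 + 10162*k**2 + 20320*k + 16800)

Invalid: residual 8*(3*k**2 + 31*k + 79)/(k**6 + 31*k**5 + 397*k**4 + 2689*k**3 + 10162*k**2 + 20320*k + 16800) ≠ 0.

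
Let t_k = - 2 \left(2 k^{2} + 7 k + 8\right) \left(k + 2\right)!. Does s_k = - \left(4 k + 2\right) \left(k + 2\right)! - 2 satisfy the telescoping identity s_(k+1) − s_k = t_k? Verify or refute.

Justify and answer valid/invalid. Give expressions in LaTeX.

Valid: the claim telescopes to t_k.

s_(k+1) = -(4*k + 6)*factorial(k + 3) - 2
s_(k+1) − s_k = -2*(2*k**2 + 7*k + 8)*factorial(k + 2)
(s_(k+1) − s_k) − t_k = 0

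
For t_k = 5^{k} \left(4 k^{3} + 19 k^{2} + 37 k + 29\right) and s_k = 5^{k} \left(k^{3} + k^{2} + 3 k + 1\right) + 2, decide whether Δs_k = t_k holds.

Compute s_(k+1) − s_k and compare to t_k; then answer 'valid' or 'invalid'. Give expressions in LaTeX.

valid; difference matches t_k

s_(k+1) = 5**(k + 1)*(3*k + (k + 1)**3 + (k + 1)**2 + 4) + 2
s_(k+1) − s_k = 5**k*(4*k**3 + 19*k**2 + 37*k + 29)
(s_(k+1) − s_k) − t_k = 0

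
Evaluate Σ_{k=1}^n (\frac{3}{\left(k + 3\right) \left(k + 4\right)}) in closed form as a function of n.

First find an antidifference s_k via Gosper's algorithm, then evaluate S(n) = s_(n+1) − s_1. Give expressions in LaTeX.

S(n) = \frac{3 n}{4 \left(n + 4\right)}

Compute t_(k+1)/t_k: get (k + 3)/(k + 5).
Normal form (A,B,C) = (k + 3, k + 5, 1).
Set up (k + 3)·f(k+1) − (k + 4)·f(k) − (1) = 0.
deg f ≤ 1 (via 1,1,0).
A polynomial solution: f(k) = k/3.
So s_k = (B(k−1)f/C)·t_k = (k*(k + 4)/3)·t_k = k/(k + 3).
Δs = 3/(k**2 + 7*k + 12), as required.
Evaluate: s_(n+1) = (n + 1)/(n + 4); subtract s_(1) = 1/4 ⇒ S(n) = 3*n/(4*(n + 4)).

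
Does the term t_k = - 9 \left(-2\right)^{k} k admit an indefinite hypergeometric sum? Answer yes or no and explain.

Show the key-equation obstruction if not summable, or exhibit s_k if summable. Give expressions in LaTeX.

Ratio r(k) = -2 - 2/k.
Factor: A=-2; B=1; C=k.
Need (-2)·f(k+1) − (1)·f(k) = k.
d = 1 from the (0,0,1) case.
Solve for f: f(k) = -(3*k - 2)/9 (degree 1 ≤ 1).
R(k) = B(k−1)·f(k)/C(k) = -(3*k - 2)/(9*k); s_k = R·t_k = (-2)**k*(3*k - 2).
Verify: -9*(-2)**k*k matches t_k.

Yes. s_k = \left(-2\right)^{k} \left(3 k - 2\right).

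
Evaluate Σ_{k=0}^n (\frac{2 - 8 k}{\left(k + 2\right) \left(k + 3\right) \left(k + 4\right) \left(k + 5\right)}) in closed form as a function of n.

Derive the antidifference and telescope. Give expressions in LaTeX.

S(n) = \frac{- n^{3} - 12 n^{2} + n + 12}{12 \left(n^{3} + 12 n^{2} + 47 n + 60\right)}

t_(k+1)/t_k = (k + 2)*(4*k + 3)/((k + 6)*(4*k - 1)).
Take A(k)=k + 2, B(k)=k + 6, C(k)=k - 1/4.
f must satisfy (k + 2)·f(k+1) − (k + 5)·f(k) = k - 1/4.
From deg A=1, deg B=1, deg C=1: d=3.
Solving with deg f ≤ 3: f(k) = k*(k - 2)*(k + 11)/96.
So s_k = (B(k−1)f/C)·t_k = (k*(k - 2)*(k + 5)*(k + 11)/(24*(4*k - 1)))·t_k = -k*(k**2 + 9*k - 22)/(12*(k + 2)*(k + 3)*(k + 4)).
s_(k+1) − s_k = 2*(1 - 4*k)/(k**4 + 14*k**3 + 71*k**2 + 154*k + 120) = t_k.
s_(n+1) = (-n**3 - 12*n**2 + n + 12)/(12*(n**3 + 12*n**2 + 47*n + 60)) and s_(0) = 0, so S(n) = (-n**3 - 12*n**2 + n + 12)/(12*(n**3 + 12*n**2 + 47*n + 60)).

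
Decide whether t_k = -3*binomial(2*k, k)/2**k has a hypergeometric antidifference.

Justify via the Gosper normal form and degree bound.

Compute t_(k+1)/t_k: get (2*k + 1)/(k + 1).
Normal form (A,B,C) = (2*k + 1, k + 1, 1).
Key eq: (2*k + 1)·f(k+1) = (k)·f(k) + (1).
deg f ≤ -1 (via 1,1,0).
deg f ≤ -1 is impossible — no certificate.

No — t_k has no hypergeometric antidifference.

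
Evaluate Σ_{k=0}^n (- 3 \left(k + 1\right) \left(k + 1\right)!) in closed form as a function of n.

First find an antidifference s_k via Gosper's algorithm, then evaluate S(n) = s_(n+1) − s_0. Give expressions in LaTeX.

S(n) = 3 - 3 \left(n + 2\right)!

r(k) = (k + 2)**2/(k + 1) after simplifying.
So A=k + 2 and B=1, with C=k + 1.
Need (k + 2)·f(k+1) − (1)·f(k) = k + 1.
Bound: deg f ≤ 0.
A polynomial solution: f(k) = 1.
R(k) = B(k−1)·f(k)/C(k) = 1/(k + 1); s_k = R·t_k = -3*factorial(k + 1).
Δs = -3*(k + 1)*factorial(k + 1), as required.
Σ_(k=0)^n t_k = s_(n+1) − s_(0) = (-3*factorial(n + 2)) − (-3), i.e. 3 - 3*factorial(n + 2).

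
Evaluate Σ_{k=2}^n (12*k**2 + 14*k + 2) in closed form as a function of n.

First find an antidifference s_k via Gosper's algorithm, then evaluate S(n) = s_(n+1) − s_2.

The ratio is (6*k**2 + 19*k + 14)/(6*k**2 + 7*k + 1).
Take A(k)=1, B(k)=1, C(k)=k**2 + 7*k/6 + 1/6.
f must satisfy (1)·f(k+1) − (1)·f(k) = k**2 + 7*k/6 + 1/6.
Degrees (0,0,2) ⇒ d ≤ 3.
Match coefficients ⇒ f(k) = k*(k + 1)*(4*k - 3)/12.
Certificate R = B(k−1)f/C = k*(4*k - 3)/(2*(6*k + 1)) gives s_k = k*(4*k**2 + k - 3).
Δs = 12*k**2 + 14*k + 2, as required.
Telescope: S(n) = s_(n+1) − s_(2) = 4*n**3 + 13*n**2 + 11*n + 2 − (30) = 4*n**3 + 13*n**2 + 11*n - 28.

S(n) = 4*n**3 + 13*n**2 + 11*n - 28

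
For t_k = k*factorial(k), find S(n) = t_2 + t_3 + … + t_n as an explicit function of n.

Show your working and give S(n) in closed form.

S(n) = n*factorial(n) + factorial(n) - 2

r(k) = (k + 1)**2/k after simplifying.
Gosper form: A/B · C(k+1)/C(k) with A=k + 1, B=1, C=k.
Set up (k + 1)·f(k+1) − (1)·f(k) − (k) = 0.
From deg A=1, deg B=0, deg C=1: d=0.
A polynomial solution: f(k) = 1.
So s_k = (B(k−1)f/C)·t_k = (1/k)·t_k = factorial(k).
s_(k+1) − s_k = k*factorial(k) = t_k.
s_(n+1) = factorial(n + 1) and s_(2) = 2, so S(n) = n*factorial(n) + factorial(n) - 2.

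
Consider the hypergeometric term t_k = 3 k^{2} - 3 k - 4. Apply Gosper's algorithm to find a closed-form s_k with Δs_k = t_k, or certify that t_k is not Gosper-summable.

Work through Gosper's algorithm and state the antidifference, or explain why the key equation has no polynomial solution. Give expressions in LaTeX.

s_k = k \left(k^{2} - 3 k - 2\right)

t_(k+1)/t_k = (3*k**2 + 3*k - 4)/(3*k**2 - 3*k - 4).
A = 1, B = 1, C = k**2 - k - 4/3.
Set up (1)·f(k+1) − (1)·f(k) − (k**2 - k - 4/3) = 0.
Degrees (0,0,2) ⇒ d ≤ 3.
A polynomial solution: f(k) = k*(k**2 - 3*k - 2)/3.
Certificate R = B(k−1)f/C = k*(k**2 - 3*k - 2)/(3*k**2 - 3*k - 4) gives s_k = k*(k**2 - 3*k - 2).
s_(k+1) − s_k = 3*k**2 - 3*k - 4 = t_k.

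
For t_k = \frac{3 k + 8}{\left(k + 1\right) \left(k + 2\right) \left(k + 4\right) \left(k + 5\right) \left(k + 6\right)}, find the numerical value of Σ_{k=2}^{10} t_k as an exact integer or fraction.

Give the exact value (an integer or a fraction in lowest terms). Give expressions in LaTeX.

Σ = 17/2240

Step 1: r(k) = (k + 1)*(k + 4)*(3*k + 11)/((k + 3)*(k + 7)*(3*k + 8)).
Normal form (A,B,C) = (k + 1, k + 7, k**2 + 17*k/3 + 8).
Solve (k + 1)·f(k+1) − (k + 6)·f(k) = k**2 + 17*k/3 + 8.
Bound: deg f ≤ 5.
Coefficient equations give f(k) = k*(k + 2)*(k + 3)*(k**2 + 10*k + 29)/60.
Get s_k = R·t_k = k*(k**2 + 10*k + 29)/(20*(k**3 + 10*k**2 + 29*k + 20)) with R(k) = B(k−1)f(k)/C(k) = k*(k + 2)*(k + 6)*(k**2 + 10*k + 29)/(20*(3*k + 8)).
Δs = (3*k + 8)/(k**5 + 18*k**4 + 121*k**3 + 372*k**2 + 508*k + 240), as required.
Sum = s_(11) − s_(2); s_(11) = 143/2880, s_(2) = 53/1260 ⇒ 17/2240.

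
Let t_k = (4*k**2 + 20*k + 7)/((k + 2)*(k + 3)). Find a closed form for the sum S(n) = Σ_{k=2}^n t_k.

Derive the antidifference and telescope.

S(n) = (16*n**2 + 15*n - 31)/(4*(n + 3))

Step 1: r(k) = (k + 2)*(20*k + 4*(k + 1)**2 + 27)/((k + 4)*(4*k**2 + 20*k + 7)).
Normal form (A,B,C) = (k + 2, k + 4, k**2 + 5*k + 7/4).
Key eq: (k + 2)·f(k+1) = (k + 3)·f(k) + (k**2 + 5*k + 7/4).
Bound: deg f ≤ 2.
Match coefficients ⇒ f(k) = k*(8*k - 1)/8.
Get s_k = R·t_k = k*(8*k - 1)/(2*(k + 2)) with R(k) = B(k−1)f(k)/C(k) = k*(k + 3)*(8*k - 1)/(2*(4*k**2 + 20*k + 7)).
Δs = (4*k**2 + 20*k + 7)/(k**2 + 5*k + 6), as required.
s_(n+1) = (8*n**2 + 15*n + 7)/(2*(n + 3)) and s_(2) = 15/4, so S(n) = (16*n**2 + 15*n - 31)/(4*(n + 3)).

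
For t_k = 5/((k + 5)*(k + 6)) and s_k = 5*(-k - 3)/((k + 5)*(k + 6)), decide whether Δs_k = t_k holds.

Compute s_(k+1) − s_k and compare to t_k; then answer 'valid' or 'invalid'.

s_(k+1) = 5*(-k - 4)/((k + 6)*(k + 7))
s_(k+1) − s_k = 5*(k + 1)/(k**3 + 18*k**2 + 107*k + 210)
(s_(k+1) − s_k) − t_k = -30/(k**3 + 18*k**2 + 107*k + 210)

Invalid: residual -30/(k**3 + 18*k**2 + 107*k + 210) ≠ 0.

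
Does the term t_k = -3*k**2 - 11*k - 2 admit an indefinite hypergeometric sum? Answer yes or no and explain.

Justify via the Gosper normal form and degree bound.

Yes. s_k = k*(-k**2 - 4*k + 3).

r(k) = (3*k**2 + 17*k + 16)/(3*k**2 + 11*k + 2) after simplifying.
Take A(k)=1, B(k)=1, C(k)=k**2 + 11*k/3 + 2/3.
Solve (1)·f(k+1) − (1)·f(k) = k**2 + 11*k/3 + 2/3.
d = 3 from the (0,0,2) case.
Solving with deg f ≤ 3: f(k) = k*(k**2 + 4*k - 3)/3.
Get s_k = R·t_k = k*(-k**2 - 4*k + 3) with R(k) = B(k−1)f(k)/C(k) = k*(k**2 + 4*k - 3)/(3*k**2 + 11*k + 2).
Check: Δs_k = -3*k**2 - 11*k - 2. ✓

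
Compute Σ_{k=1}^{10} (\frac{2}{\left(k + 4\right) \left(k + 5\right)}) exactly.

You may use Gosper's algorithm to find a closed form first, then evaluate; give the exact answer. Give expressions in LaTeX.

Compute t_(k+1)/t_k: get (k + 4)/(k + 6).
Normal form (A,B,C) = (k + 4, k + 6, 1).
f must satisfy (k + 4)·f(k+1) − (k + 5)·f(k) = 1.
Degrees (1,1,0) ⇒ d ≤ 1.
A polynomial solution: f(k) = k/4.
R(k) = B(k−1)·f(k)/C(k) = k*(k + 5)/4; s_k = R·t_k = k/(2*(k + 4)).
Check: Δs_k = 2/(k**2 + 9*k + 20). ✓
Telescoping: Σ = s_(11) − s_(1) = 11/30 − (1/10) = 4/15.

Σ = 4/15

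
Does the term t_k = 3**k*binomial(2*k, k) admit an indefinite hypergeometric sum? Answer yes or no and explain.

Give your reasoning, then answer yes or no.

No — negative degree bound, so no certificate f.

The ratio is 6*(2*k + 1)/(k + 1).
Gosper form: A/B · C(k+1)/C(k) with A=12*k + 6, B=k + 1, C=1.
Need (12*k + 6)·f(k+1) − (k)·f(k) = 1.
d = -1 from the (1,1,0) case.
d = -1 < 0 ⇒ no nonzero polynomial f; not summable.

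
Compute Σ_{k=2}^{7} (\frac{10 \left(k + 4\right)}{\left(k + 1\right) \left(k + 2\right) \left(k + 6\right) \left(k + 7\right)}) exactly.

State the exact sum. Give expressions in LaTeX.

Compute t_(k+1)/t_k: get (k + 1)*(k + 5)*(k + 6)/((k + 3)*(k + 4)*(k + 8)).
Gosper form: A/B · C(k+1)/C(k) with A=k + 1, B=k + 8, C=k**4 + 16*k**3 + 95*k**2 + 248*k + 240.
Key eq: (k + 1)·f(k+1) = (k + 7)·f(k) + (k**4 + 16*k**3 + 95*k**2 + 248*k + 240).
Degrees (1,1,4) ⇒ d ≤ 6.
A polynomial solution: f(k) = k*(k + 2)*(k + 3)*(k + 4)*(k + 5)*(k + 7)/12.
Get s_k = R·t_k = 5*k*(k + 7)/(6*(k**2 + 7*k + 6)) with R(k) = B(k−1)f(k)/C(k) = k*(k + 2)*(k + 7)**2/(12*(k + 4)).
Δs = 10*(k + 4)/(k**4 + 16*k**3 + 83*k**2 + 152*k + 84), as required.
Evaluate s at k=8 and k=2: 50/63 and 5/8; difference 85/504.

Σ = 85/504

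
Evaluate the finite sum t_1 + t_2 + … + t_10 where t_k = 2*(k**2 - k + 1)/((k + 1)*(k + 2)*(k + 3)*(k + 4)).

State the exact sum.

Σ = 5/39

The ratio is -(k + 1)*(k - (k + 1)**2)/((k + 5)*(k**2 - k + 1)).
A = k + 1, B = k + 5, C = k**2 - k + 1.
Solve (k + 1)·f(k+1) − (k + 4)·f(k) = k**2 - k + 1.
d = 3 from the (1,1,2) case.
Coefficient equations give f(k) = k*(k**2 + 5)/6.
Get s_k = R·t_k = k*(k**2 + 5)/(3*(k + 1)*(k + 2)*(k + 3)) with R(k) = B(k−1)f(k)/C(k) = k*(k + 4)*(k**2 + 5)/(6*(k**2 - k + 1)).
s_(k+1) − s_k = 2*(k**2 - k + 1)/(k**4 + 10*k**3 + 35*k**2 + 50*k + 24) = t_k.
Telescoping: Σ = s_(11) − s_(1) = 11/52 − (1/12) = 5/39.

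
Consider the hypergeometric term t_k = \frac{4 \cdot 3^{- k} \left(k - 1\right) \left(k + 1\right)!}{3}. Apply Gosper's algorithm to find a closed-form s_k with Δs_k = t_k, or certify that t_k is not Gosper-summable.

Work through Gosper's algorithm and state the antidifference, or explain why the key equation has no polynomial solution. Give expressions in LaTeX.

s_k = 4 \cdot 3^{- k} \left(k + 1\right)!

Compute t_(k+1)/t_k: get k*(k + 2)/(3*(k - 1)).
Gosper form: A/B · C(k+1)/C(k) with A=k/3 + 2/3, B=1, C=k - 1.
Solve (k/3 + 2/3)·f(k+1) − (1)·f(k) = k - 1.
From deg A=1, deg B=0, deg C=1: d=0.
Solving with deg f ≤ 0: f(k) = 3.
Certificate R = B(k−1)f/C = 3/(k - 1) gives s_k = 4*factorial(k + 1)/3**k.
Check: Δs_k = 4*(k - 1)*factorial(k + 1)/(3*3**k). ✓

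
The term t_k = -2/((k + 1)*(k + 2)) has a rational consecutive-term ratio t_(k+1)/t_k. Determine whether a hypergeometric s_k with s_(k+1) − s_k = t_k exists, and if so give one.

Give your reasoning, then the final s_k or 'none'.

s_k = -2*k/(k + 1)

The ratio is (k + 1)/(k + 3).
Normal form (A,B,C) = (k + 1, k + 3, 1).
f must satisfy (k + 1)·f(k+1) − (k + 2)·f(k) = 1.
Bound: deg f ≤ 1.
Match coefficients ⇒ f(k) = k.
So s_k = (B(k−1)f/C)·t_k = (k*(k + 2))·t_k = -2*k/(k + 1).
s_(k+1) − s_k = -2/(k**2 + 3*k + 2) = t_k.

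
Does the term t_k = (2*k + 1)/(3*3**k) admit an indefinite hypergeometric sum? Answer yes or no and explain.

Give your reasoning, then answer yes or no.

Yes. s_k = (-k - 1)/3**k.

t_(k+1)/t_k = (2*k + 3)/(3*(2*k + 1)).
Gosper form: A/B · C(k+1)/C(k) with A=1/3, B=1, C=k + 1/2.
f must satisfy (1/3)·f(k+1) − (1)·f(k) = k + 1/2.
Degrees (0,0,1) ⇒ d ≤ 1.
A polynomial solution: f(k) = -3*(k + 1)/2.
R(k) = B(k−1)·f(k)/C(k) = -3*(k + 1)/(2*k + 1); s_k = R·t_k = (-k - 1)/3**k.
Δs = (2*k + 1)/(3*3**k), as required.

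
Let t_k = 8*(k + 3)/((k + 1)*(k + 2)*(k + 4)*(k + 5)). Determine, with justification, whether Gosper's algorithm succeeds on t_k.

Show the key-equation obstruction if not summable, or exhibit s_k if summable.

Yes. s_k = k*(k + 5)/(k**2 + 5*k + 4).

t_(k+1)/t_k = (k + 1)*(k + 4)**2/((k + 3)**2*(k + 6)).
Normal form (A,B,C) = (k + 1, k + 6, k**2 + 6*k + 9).
Key eq: (k + 1)·f(k+1) = (k + 5)·f(k) + (k**2 + 6*k + 9).
Degrees (1,1,2) ⇒ d ≤ 4.
Match coefficients ⇒ f(k) = k*(k + 2)*(k + 3)*(k + 5)/8.
Get s_k = R·t_k = k*(k + 5)/(k**2 + 5*k + 4) with R(k) = B(k−1)f(k)/C(k) = k*(k + 2)*(k + 5)**2/(8*(k + 3)).
Check: Δs_k = 8*(k + 3)/(k**4 + 12*k**3 + 49*k**2 + 78*k + 40). ✓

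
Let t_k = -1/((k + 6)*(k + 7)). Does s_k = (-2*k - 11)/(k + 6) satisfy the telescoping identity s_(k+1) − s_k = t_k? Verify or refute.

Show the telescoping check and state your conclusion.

s_(k+1) = (-2*k - 13)/(k + 7)
s_(k+1) − s_k = -1/(k**2 + 13*k + 42)
(s_(k+1) − s_k) − t_k = 0

Valid: the claim telescopes to t_k.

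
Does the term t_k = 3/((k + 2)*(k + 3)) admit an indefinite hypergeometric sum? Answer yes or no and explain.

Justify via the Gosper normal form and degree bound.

Yes. s_k = 3*k/(2*(k + 2)).

Ratio r(k) = (k + 2)/(k + 4).
A = k + 2, B = k + 4, C = 1.
f must satisfy (k + 2)·f(k+1) − (k + 3)·f(k) = 1.
Degrees (1,1,0) ⇒ d ≤ 1.
Solve for f: f(k) = k/2 (degree 1 ≤ 1).
Certificate R = B(k−1)f/C = k*(k + 3)/2 gives s_k = 3*k/(2*(k + 2)).
Check: Δs_k = 3/(k**2 + 5*k + 6). ✓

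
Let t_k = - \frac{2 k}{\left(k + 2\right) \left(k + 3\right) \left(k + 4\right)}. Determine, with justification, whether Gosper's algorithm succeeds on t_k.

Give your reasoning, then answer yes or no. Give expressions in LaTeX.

Yes. s_k = \frac{k \left(1 - k\right)}{3 \left(k + 2\right) \left(k + 3\right)}.

t_(k+1)/t_k = (k + 1)*(k + 2)/(k*(k + 5)).
Normal form (A,B,C) = (k + 2, k + 5, k).
Need (k + 2)·f(k+1) − (k + 4)·f(k) = k.
d = 2 from the (1,1,1) case.
Solving with deg f ≤ 2: f(k) = k*(k - 1)/6.
Certificate R = B(k−1)f/C = (k - 1)*(k + 4)/6 gives s_k = k*(1 - k)/(3*(k + 2)*(k + 3)).
Verify: -2*k/(k**3 + 9*k**2 + 26*k + 24) matches t_k.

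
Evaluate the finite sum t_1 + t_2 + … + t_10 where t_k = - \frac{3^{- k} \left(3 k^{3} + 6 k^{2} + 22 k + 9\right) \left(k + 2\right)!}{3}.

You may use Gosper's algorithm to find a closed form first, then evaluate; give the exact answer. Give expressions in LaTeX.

Σ = -9327712568/729

The ratio is (3*k**4 + 24*k**3 + 88*k**2 + 169*k + 120)/(3*(3*k**3 + 6*k**2 + 22*k + 9)).
Normal form (A,B,C) = (k/3 + 1, 1, k**3 + 2*k**2 + 22*k/3 + 3).
Set up (k/3 + 1)·f(k+1) − (1)·f(k) − (k**3 + 2*k**2 + 22*k/3 + 3) = 0.
d = 2 from the (1,0,3) case.
A polynomial solution: f(k) = 3*k**2 + 1.
R(k) = B(k−1)·f(k)/C(k) = 3*(3*k**2 + 1)/(3*k**3 + 6*k**2 + 22*k + 9); s_k = R·t_k = -(3*k**2 + 1)*factorial(k + 2)/3**k.
s_(k+1) − s_k = -(3*k**3 + 6*k**2 + 22*k + 9)*factorial(k + 2)/(3*3**k) = t_k.
Σ_(k=1)^(10) t_k = s_(11) − s_(1) = -9327718400/729 − (-8) = -9327712568/729.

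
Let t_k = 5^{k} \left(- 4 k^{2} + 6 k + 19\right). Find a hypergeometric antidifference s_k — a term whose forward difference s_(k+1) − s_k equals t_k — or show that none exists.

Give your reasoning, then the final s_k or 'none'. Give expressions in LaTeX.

The ratio is 5*(4*k**2 + 2*k - 21)/(4*k**2 - 6*k - 19).
Normal form (A,B,C) = (5, 1, k**2 - 3*k/2 - 19/4).
Set up (5)·f(k+1) − (1)·f(k) − (k**2 - 3*k/2 - 19/4) = 0.
Bound: deg f ≤ 2.
A polynomial solution: f(k) = (k**2 - 4*k - 1)/4.
Certificate R = B(k−1)f/C = (k**2 - 4*k - 1)/(4*k**2 - 6*k - 19) gives s_k = 5**k*(-k**2 + 4*k + 1).
Δs = 5**k*(-4*k**2 + 6*k + 19), as required.

s_k = 5^{k} \left(- k^{2} + 4 k + 1\right)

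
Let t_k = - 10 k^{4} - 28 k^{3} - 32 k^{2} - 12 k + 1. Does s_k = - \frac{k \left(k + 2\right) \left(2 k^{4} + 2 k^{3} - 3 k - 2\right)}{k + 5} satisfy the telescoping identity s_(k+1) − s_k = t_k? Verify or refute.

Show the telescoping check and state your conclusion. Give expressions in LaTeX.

Invalid: residual \frac{3 \left(8 k^{5} + 76 k^{4} + 172 k^{3} + 175 k^{2} + 61 k - 5\right)}{k^{2} + 11 k + 30} ≠ 0.

s_(k+1) = (k + 1)*(k + 3)*(3*k - 2*(k + 1)**4 - 2*(k + 1)**3 + 5)/(k + 6)
s_(k+1) − s_k = (-10*k**6 - 114*k**5 - 412*k**4 - 688*k**3 - 566*k**2 - 166*k + 15)/(k**2 + 11*k + 30)
(s_(k+1) − s_k) − t_k = 3*(8*k**5 + 76*k**4 + 172*k**3 + 175*k**2 + 61*k - 5)/(k**2 + 11*k + 30)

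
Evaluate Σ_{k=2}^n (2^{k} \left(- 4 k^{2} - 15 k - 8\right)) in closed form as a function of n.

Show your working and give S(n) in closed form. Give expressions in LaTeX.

S(n) = - 8 \cdot 2^{n} n^{2} - 14 \cdot 2^{n} n - 10 \cdot 2^{n} + 64

Step 1: r(k) = 2*(4*k**2 + 23*k + 27)/(4*k**2 + 15*k + 8).
Take A(k)=2, B(k)=1, C(k)=k**2 + 15*k/4 + 2.
Solve (2)·f(k+1) − (1)·f(k) = k**2 + 15*k/4 + 2.
deg f ≤ 2 (via 0,0,2).
A polynomial solution: f(k) = (4*k**2 - k + 2)/4.
Get s_k = R·t_k = 2**k*(-4*k**2 + k - 2) with R(k) = B(k−1)f(k)/C(k) = (4*k**2 - k + 2)/(4*k**2 + 15*k + 8).
Δs = 2**k*(-4*k**2 - 15*k - 8), as required.
Σ_(k=2)^n t_k = s_(n+1) − s_(2) = (2**(n + 1)*(-4*n**2 - 7*n - 5)) − (-64), i.e. -8*2**n*n**2 - 14*2**n*n - 10*2**n + 64.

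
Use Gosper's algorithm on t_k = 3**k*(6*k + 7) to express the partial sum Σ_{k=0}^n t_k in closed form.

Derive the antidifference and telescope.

S(n) = 9*3**n*n + 6*3**n + 1

Step 1: r(k) = 3*(6*k + 13)/(6*k + 7).
Normal form (A,B,C) = (3, 1, k + 7/6).
Set up (3)·f(k+1) − (1)·f(k) − (k + 7/6) = 0.
deg f ≤ 1 (via 0,0,1).
A polynomial solution: f(k) = (3*k - 1)/6.
Certificate R = B(k−1)f/C = (3*k - 1)/(6*k + 7) gives s_k = 3**k*(3*k - 1).
s_(k+1) − s_k = 3**k*(6*k + 7) = t_k.
Evaluate: s_(n+1) = 3**(n + 1)*(3*n + 2); subtract s_(0) = -1 ⇒ S(n) = 9*3**n*n + 6*3**n + 1.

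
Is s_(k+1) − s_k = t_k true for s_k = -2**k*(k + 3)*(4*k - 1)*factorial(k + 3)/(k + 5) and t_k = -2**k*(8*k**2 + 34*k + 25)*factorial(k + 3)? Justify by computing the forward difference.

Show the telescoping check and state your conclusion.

s_(k+1) = -2**(k + 1)*(k + 4)*(4*k + 3)*factorial(k + 4)/(k + 6)
s_(k+1) − s_k = -2**k*(8*k**4 + 106*k**3 + 491*k**2 + 913*k + 498)*factorial(k + 3)/((k + 5)*(k + 6))
(s_(k+1) − s_k) − t_k = 2**(k + 1)*(8*k**3 + 74*k**2 + 191*k + 126)*factorial(k + 3)/((k + 5)*(k + 6))

Invalid: residual 2**(k + 1)*(8*k**3 + 74*k**2 + 191*k + 126)*factorial(k + 3)/((k + 5)*(k + 6)) ≠ 0.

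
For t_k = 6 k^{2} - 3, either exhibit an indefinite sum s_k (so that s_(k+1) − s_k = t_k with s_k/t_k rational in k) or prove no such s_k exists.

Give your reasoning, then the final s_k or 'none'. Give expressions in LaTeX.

s_k = k \left(2 k^{2} - 3 k - 2\right)

r(k) = (2*(k + 1)**2 - 1)/(2*k**2 - 1) after simplifying.
Take A(k)=1, B(k)=1, C(k)=k**2 - 1/2.
Set up (1)·f(k+1) − (1)·f(k) − (k**2 - 1/2) = 0.
d = 3 from the (0,0,2) case.
A polynomial solution: f(k) = k*(k - 2)*(2*k + 1)/6.
Get s_k = R·t_k = k*(2*k**2 - 3*k - 2) with R(k) = B(k−1)f(k)/C(k) = k*(k - 2)*(2*k + 1)/(3*(2*k**2 - 1)).
Verify: 6*k**2 - 3 matches t_k.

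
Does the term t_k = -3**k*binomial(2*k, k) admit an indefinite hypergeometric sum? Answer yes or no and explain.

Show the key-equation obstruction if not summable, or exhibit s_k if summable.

No; the degree bound rules out any f.

The ratio is 6*(2*k + 1)/(k + 1).
Take A(k)=12*k + 6, B(k)=k + 1, C(k)=1.
Solve (12*k + 6)·f(k+1) − (k)·f(k) = 1.
deg f ≤ -1 (via 1,1,0).
deg f ≤ -1 is impossible — no certificate.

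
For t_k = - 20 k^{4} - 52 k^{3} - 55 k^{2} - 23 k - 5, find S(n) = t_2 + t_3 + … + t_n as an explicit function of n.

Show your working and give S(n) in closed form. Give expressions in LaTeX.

The ratio is (20*k**4 + 132*k**3 + 331*k**2 + 369*k + 155)/(20*k**4 + 52*k**3 + 55*k**2 + 23*k + 5).
Gosper form: A/B · C(k+1)/C(k) with A=1, B=1, C=k**4 + 13*k**3/5 + 11*k**2/4 + 23*k/20 + 1/4.
f must satisfy (1)·f(k+1) − (1)·f(k) = k**4 + 13*k**3/5 + 11*k**2/4 + 23*k/20 + 1/4.
deg f ≤ 5 (via 0,0,4).
Coefficient equations give f(k) = k*(4*k**4 + 3*k**3 - k**2 - 3*k + 2)/20.
Get s_k = R·t_k = k*(-4*k**4 - 3*k**3 + k**2 + 3*k - 2) with R(k) = B(k−1)f(k)/C(k) = k*(4*k**4 + 3*k**3 - k**2 - 3*k + 2)/(20*k**4 + 52*k**3 + 55*k**2 + 23*k + 5).
s_(k+1) − s_k = -20*k**4 - 52*k**3 - 55*k**2 - 23*k - 5 = t_k.
s_(n+1) = -4*n**5 - 23*n**4 - 51*n**3 - 52*n**2 - 25*n - 5 and s_(2) = -160, so S(n) = -4*n**5 - 23*n**4 - 51*n**3 - 52*n**2 - 25*n + 155.

S(n) = - 4 n^{5} - 23 n^{4} - 51 n^{3} - 52 n^{2} - 25 n + 155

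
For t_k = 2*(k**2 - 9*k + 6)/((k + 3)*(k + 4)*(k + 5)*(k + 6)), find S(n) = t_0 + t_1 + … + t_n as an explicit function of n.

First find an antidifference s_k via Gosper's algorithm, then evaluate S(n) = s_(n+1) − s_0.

Ratio r(k) = -(k + 3)*(9*k - (k + 1)**2 + 3)/((k + 7)*(k**2 - 9*k + 6)).
Factor: A=k + 3; B=k + 7; C=k**2 - 9*k + 6.
Solve (k + 3)·f(k+1) − (k + 6)·f(k) = k**2 - 9*k + 6.
deg f ≤ 3 (via 1,1,2).
Match coefficients ⇒ f(k) = k*(k - 11)*(k - 7)/30.
Get s_k = R·t_k = k*(k**2 - 18*k + 77)/(15*(k + 3)*(k + 4)*(k + 5)) with R(k) = B(k−1)f(k)/C(k) = k*(k - 11)*(k - 7)*(k + 6)/(30*(k**2 - 9*k + 6)).
Δs = 2*(k**2 - 9*k + 6)/(k**4 + 18*k**3 + 119*k**2 + 342*k + 360), as required.
Telescope: S(n) = s_(n+1) − s_(0) = (n**3 - 15*n**2 + 44*n + 60)/(15*(n**3 + 15*n**2 + 74*n + 120)) − (0) = (n**3 - 15*n**2 + 44*n + 60)/(15*(n**3 + 15*n**2 + 74*n + 120)).

S(n) = (n**3 - 15*n**2 + 44*n + 60)/(15*(n**3 + 15*n**2 + 74*n + 120))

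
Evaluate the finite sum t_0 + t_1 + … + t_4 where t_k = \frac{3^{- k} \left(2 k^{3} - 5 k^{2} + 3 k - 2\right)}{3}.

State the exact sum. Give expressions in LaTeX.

Σ = -110/243

r(k) = (2*k**3 + k**2 - k - 2)/(3*(2*k**3 - 5*k**2 + 3*k - 2)) after simplifying.
A = 1/3, B = 1, C = k**3 - 5*k**2/2 + 3*k/2 - 1.
Need (1/3)·f(k+1) − (1)·f(k) = k**3 - 5*k**2/2 + 3*k/2 - 1.
d = 3 from the (0,0,3) case.
A polynomial solution: f(k) = -3*k*(k**2 - k + 2)/2.
Certificate R = B(k−1)f/C = -3*k*(k**2 - k + 2)/((k - 2)*(2*k**2 - k + 1)) gives s_k = k*(-k**2 + k - 2)/3**k.
s_(k+1) − s_k = (2*k**3 - 5*k**2 + 3*k - 2)/(3*3**k) = t_k.
Telescoping: Σ = s_(5) − s_(0) = -110/243 − (0) = -110/243.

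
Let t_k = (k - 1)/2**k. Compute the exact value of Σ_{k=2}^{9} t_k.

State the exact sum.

Σ = 251/256

t_(k+1)/t_k = k/(2*(k - 1)).
So A=1/2 and B=1, with C=k - 1.
f must satisfy (1/2)·f(k+1) − (1)·f(k) = k - 1.
Bound: deg f ≤ 1.
Solve for f: f(k) = -2*k (degree 1 ≤ 1).
R(k) = B(k−1)·f(k)/C(k) = -2*k/(k - 1); s_k = R·t_k = -2**(1 - k)*k.
s_(k+1) − s_k = (k - 1)/2**k = t_k.
Σ_(k=2)^(9) t_k = s_(10) − s_(2) = -5/256 − (-1) = 251/256.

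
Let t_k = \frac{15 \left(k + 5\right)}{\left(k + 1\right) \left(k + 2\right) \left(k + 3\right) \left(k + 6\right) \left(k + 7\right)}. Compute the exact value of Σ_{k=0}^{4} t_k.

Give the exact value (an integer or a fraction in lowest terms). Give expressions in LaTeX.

Ratio r(k) = (k + 1)*(k + 6)**2/((k + 4)*(k + 5)*(k + 8)).
A = k + 1, B = k + 8, C = k**3 + 14*k**2 + 65*k + 100.
Set up (k + 1)·f(k+1) − (k + 7)·f(k) − (k**3 + 14*k**2 + 65*k + 100) = 0.
From deg A=1, deg B=1, deg C=3: d=6.
Solve for f: f(k) = k*(k + 3)*(k + 4)**2*(k + 5)**2/36 (degree 6 ≤ 6).
R(k) = B(k−1)·f(k)/C(k) = k*(k + 3)*(k + 4)*(k + 7)/36; s_k = R·t_k = 5*k*(k**2 + 9*k + 20)/(12*(k**3 + 9*k**2 + 20*k + 12)).
s_(k+1) − s_k = 15*(k + 5)/(k**5 + 19*k**4 + 131*k**3 + 401*k**2 + 540*k + 252) = t_k.
Sum = s_(5) − s_(0); s_(5) = 125/308, s_(0) = 0 ⇒ 125/308.

Σ = 125/308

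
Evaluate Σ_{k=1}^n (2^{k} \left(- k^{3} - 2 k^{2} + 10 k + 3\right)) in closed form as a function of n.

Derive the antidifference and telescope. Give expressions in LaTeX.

S(n) = 2^{n + 1} n \left(- n^{2} + n + 5\right)

Ratio r(k) = 2*(k**3 + 5*k**2 - 3*k - 10)/(k**3 + 2*k**2 - 10*k - 3).
Normal form (A,B,C) = (2, 1, k**3 + 2*k**2 - 10*k - 3).
Need (2)·f(k+1) − (1)·f(k) = k**3 + 2*k**2 - 10*k - 3.
d = 3 from the (0,0,3) case.
A polynomial solution: f(k) = (k - 1)*(k**2 - 3*k - 3).
Certificate R = B(k−1)f/C = (k - 1)*(k**2 - 3*k - 3)/(k**3 + 2*k**2 - 10*k - 3) gives s_k = 2**k*(-k**3 + 4*k**2 - 3).
Δs = 2**k*(-k**3 - 2*k**2 + 10*k + 3), as required.
Evaluate: s_(n+1) = 2**(n + 1)*n*(-n**2 + n + 5); subtract s_(1) = 0 ⇒ S(n) = 2**(n + 1)*n*(-n**2 + n + 5).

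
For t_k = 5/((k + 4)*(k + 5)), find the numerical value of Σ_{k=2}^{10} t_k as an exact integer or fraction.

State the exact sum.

r(k) = (k + 4)/(k + 6) after simplifying.
Normal form (A,B,C) = (k + 4, k + 6, 1).
Key eq: (k + 4)·f(k+1) = (k + 5)·f(k) + (1).
Degrees (1,1,0) ⇒ d ≤ 1.
A polynomial solution: f(k) = k/4.
R(k) = B(k−1)·f(k)/C(k) = k*(k + 5)/4; s_k = R·t_k = 5*k/(4*(k + 4)).
Δs = 5/(k**2 + 9*k + 20), as required.
Σ_(k=2)^(10) t_k = s_(11) − s_(2) = 11/12 − (5/12) = 1/2.

Σ = 1/2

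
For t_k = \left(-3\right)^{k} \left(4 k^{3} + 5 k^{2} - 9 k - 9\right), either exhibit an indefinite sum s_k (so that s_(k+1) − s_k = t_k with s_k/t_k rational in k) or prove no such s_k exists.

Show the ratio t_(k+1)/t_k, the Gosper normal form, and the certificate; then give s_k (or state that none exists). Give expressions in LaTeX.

s_k = \left(-3\right)^{k} k \left(- k^{2} + k + 3\right)

The ratio is 3*(-4*k**3 - 17*k**2 - 13*k + 9)/(4*k**3 + 5*k**2 - 9*k - 9).
Gosper form: A/B · C(k+1)/C(k) with A=-3, B=1, C=k**3 + 5*k**2/4 - 9*k/4 - 9/4.
Set up (-3)·f(k+1) − (1)·f(k) − (k**3 + 5*k**2/4 - 9*k/4 - 9/4) = 0.
From deg A=0, deg B=0, deg C=3: d=3.
Match coefficients ⇒ f(k) = -k*(k**2 - k - 3)/4.
Get s_k = R·t_k = (-3)**k*k*(-k**2 + k + 3) with R(k) = B(k−1)f(k)/C(k) = -k*(k**2 - k - 3)/(4*k**3 + 5*k**2 - 9*k - 9).
Verify: (-3)**k*(4*k**3 + 5*k**2 - 9*k - 9) matches t_k.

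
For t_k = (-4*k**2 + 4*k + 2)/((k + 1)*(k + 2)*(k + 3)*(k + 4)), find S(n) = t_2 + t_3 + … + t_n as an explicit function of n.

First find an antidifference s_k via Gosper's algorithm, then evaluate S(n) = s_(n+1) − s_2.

S(n) = (-13*n**3 + 3*n**2 + 22*n - 12)/(30*(n**3 + 9*n**2 + 26*n + 24))

Step 1: r(k) = (k + 1)*(2*k - 2*(k + 1)**2 + 3)/((k + 5)*(-2*k**2 + 2*k + 1)).
Gosper form: A/B · C(k+1)/C(k) with A=k + 1, B=k + 5, C=k**2 - k - 1/2.
f must satisfy (k + 1)·f(k+1) − (k + 4)·f(k) = k**2 - k - 1/2.
deg f ≤ 3 (via 1,1,2).
Solve for f: f(k) = k*(k**2 - 6*k - 1)/12 (degree 3 ≤ 3).
Then R = B(k−1)f/C = k*(k + 4)*(k**2 - 6*k - 1)/(6*(2*k**2 - 2*k - 1)), so s_k = R(k)·t_k = k*(-k**2 + 6*k + 1)/(3*(k + 1)*(k + 2)*(k + 3)).
Verify: 2*(-2*k**2 + 2*k + 1)/(k**4 + 10*k**3 + 35*k**2 + 50*k + 24) matches t_k.
Telescope: S(n) = s_(n+1) − s_(2) = (-n**3 + 3*n**2 + 10*n + 6)/(3*(n**3 + 9*n**2 + 26*n + 24)) − (1/10) = (-13*n**3 + 3*n**2 + 22*n - 12)/(30*(n**3 + 9*n**2 + 26*n + 24)).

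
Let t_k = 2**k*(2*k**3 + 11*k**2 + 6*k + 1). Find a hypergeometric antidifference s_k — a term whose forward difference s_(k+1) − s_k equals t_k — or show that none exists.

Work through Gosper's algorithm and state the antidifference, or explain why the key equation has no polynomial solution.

r(k) = 2*(2*k**3 + 17*k**2 + 34*k + 20)/(2*k**3 + 11*k**2 + 6*k + 1) after simplifying.
Gosper form: A/B · C(k+1)/C(k) with A=2, B=1, C=k**3 + 11*k**2/2 + 3*k + 1/2.
f must satisfy (2)·f(k+1) − (1)·f(k) = k**3 + 11*k**2/2 + 3*k + 1/2.
d = 3 from the (0,0,3) case.
Match coefficients ⇒ f(k) = (2*k**3 - k**2 - 2*k + 3)/2.
R(k) = B(k−1)·f(k)/C(k) = (2*k**3 - k**2 - 2*k + 3)/(2*k**3 + 11*k**2 + 6*k + 1); s_k = R·t_k = 2**k*(2*k**3 - k**2 - 2*k + 3).
s_(k+1) − s_k = 2**k*(2*k**3 + 11*k**2 + 6*k + 1) = t_k.

s_k = 2**k*(2*k**3 - k**2 - 2*k + 3)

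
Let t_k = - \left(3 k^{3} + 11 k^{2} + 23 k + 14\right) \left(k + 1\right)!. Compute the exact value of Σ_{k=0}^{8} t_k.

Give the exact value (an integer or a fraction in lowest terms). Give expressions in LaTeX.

The ratio is (3*k**4 + 26*k**3 + 94*k**2 + 159*k + 102)/(3*k**3 + 11*k**2 + 23*k + 14).
A = k + 2, B = 1, C = k**3 + 11*k**2/3 + 23*k/3 + 14/3.
Solve (k + 2)·f(k+1) − (1)·f(k) = k**3 + 11*k**2/3 + 23*k/3 + 14/3.
From deg A=1, deg B=0, deg C=3: d=2.
Solve for f: f(k) = (3*k**2 + 2*k + 4)/3 (degree 2 ≤ 2).
Get s_k = R·t_k = -(3*k**2 + 2*k + 4)*factorial(k + 1) with R(k) = B(k−1)f(k)/C(k) = (3*k**2 + 2*k + 4)/(3*k**3 + 11*k**2 + 23*k + 14).
s_(k+1) − s_k = -(3*k**3 + 11*k**2 + 23*k + 14)*factorial(k + 1) = t_k.
Sum = s_(9) − s_(0); s_(9) = -961632000, s_(0) = -4 ⇒ -961631996.

Σ = -961631996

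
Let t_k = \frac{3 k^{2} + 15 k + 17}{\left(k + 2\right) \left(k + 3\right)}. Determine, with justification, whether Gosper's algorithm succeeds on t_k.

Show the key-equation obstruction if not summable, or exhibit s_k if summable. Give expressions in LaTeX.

Yes. s_k = \frac{k \left(6 k + 11\right)}{2 \left(k + 2\right)}.

The ratio is (k + 2)*(15*k + 3*(k + 1)**2 + 32)/((k + 4)*(3*k**2 + 15*k + 17)).
Take A(k)=k + 2, B(k)=k + 4, C(k)=k**2 + 5*k + 17/3.
Key eq: (k + 2)·f(k+1) = (k + 3)·f(k) + (k**2 + 5*k + 17/3).
d = 2 from the (1,1,2) case.
A polynomial solution: f(k) = k*(6*k + 11)/6.
So s_k = (B(k−1)f/C)·t_k = (k*(k + 3)*(6*k + 11)/(2*(3*k**2 + 15*k + 17)))·t_k = k*(6*k + 11)/(2*(k + 2)).
Δs = (3*k**2 + 15*k + 17)/(k**2 + 5*k + 6), as required.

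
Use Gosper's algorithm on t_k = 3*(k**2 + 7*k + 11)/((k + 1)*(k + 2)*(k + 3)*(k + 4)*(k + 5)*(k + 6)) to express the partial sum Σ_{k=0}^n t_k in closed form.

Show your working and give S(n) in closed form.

S(n) = (n**3 + 12*n**2 + 44*n + 33)/(15*(n**3 + 12*n**2 + 44*n + 48))

t_(k+1)/t_k = (k + 1)*(7*k + (k + 1)**2 + 18)/((k + 7)*(k**2 + 7*k + 11)).
Normal form (A,B,C) = (k + 1, k + 7, k**2 + 7*k + 11).
Need (k + 1)·f(k+1) − (k + 6)·f(k) = k**2 + 7*k + 11.
From deg A=1, deg B=1, deg C=2: d=5.
Coefficient equations give f(k) = k*(k + 2)*(k + 4)*(k**2 + 9*k + 23)/45.
Get s_k = R·t_k = k*(k**2 + 9*k + 23)/(15*(k**3 + 9*k**2 + 23*k + 15)) with R(k) = B(k−1)f(k)/C(k) = k*(k + 2)*(k + 4)*(k + 6)*(k**2 + 9*k + 23)/(45*(k**2 + 7*k + 11)).
Verify: 3*(k**2 + 7*k + 11)/(k**6 + 21*k**5 + 175*k**4 + 735*k**3 + 1624*k**2 + 1764*k + 720) matches t_k.
s_(n+1) = (n**3 + 12*n**2 + 44*n + 33)/(15*(n**3 + 12*n**2 + 44*n + 48)) and s_(0) = 0, so S(n) = (n**3 + 12*n**2 + 44*n + 33)/(15*(n**3 + 12*n**2 + 44*n + 48)).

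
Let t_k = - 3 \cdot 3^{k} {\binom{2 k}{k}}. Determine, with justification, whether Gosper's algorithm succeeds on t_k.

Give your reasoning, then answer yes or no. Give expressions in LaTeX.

No; the degree bound rules out any f.

r(k) = 6*(2*k + 1)/(k + 1) after simplifying.
Gosper form: A/B · C(k+1)/C(k) with A=12*k + 6, B=k + 1, C=1.
Solve (12*k + 6)·f(k+1) − (k)·f(k) = 1.
From deg A=1, deg B=1, deg C=0: d=-1.
d = -1 < 0 ⇒ no nonzero polynomial f; not summable.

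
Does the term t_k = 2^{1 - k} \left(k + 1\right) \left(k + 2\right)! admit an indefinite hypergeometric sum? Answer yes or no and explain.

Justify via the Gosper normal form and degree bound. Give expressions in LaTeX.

Yes. s_k = 2^{2 - k} \left(k + 2\right)!.

r(k) = (k + 2)*(k + 3)/(2*(k + 1)) after simplifying.
So A=k/2 + 3/2 and B=1, with C=k + 1.
Solve (k/2 + 3/2)·f(k+1) − (1)·f(k) = k + 1.
deg f ≤ 0 (via 1,0,1).
A polynomial solution: f(k) = 2.
Get s_k = R·t_k = 2**(2 - k)*factorial(k + 2) with R(k) = B(k−1)f(k)/C(k) = 2/(k + 1).
Check: Δs_k = 2**(1 - k)*(k + 1)*factorial(k + 2). ✓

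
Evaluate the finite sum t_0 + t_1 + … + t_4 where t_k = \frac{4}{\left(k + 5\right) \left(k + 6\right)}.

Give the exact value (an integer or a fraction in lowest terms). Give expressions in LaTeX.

Σ = 2/5

Step 1: r(k) = (k + 5)/(k + 7).
Gosper form: A/B · C(k+1)/C(k) with A=k + 5, B=k + 7, C=1.
Solve (k + 5)·f(k+1) − (k + 6)·f(k) = 1.
deg f ≤ 1 (via 1,1,0).
A polynomial solution: f(k) = k/5.
Get s_k = R·t_k = 4*k/(5*(k + 5)) with R(k) = B(k−1)f(k)/C(k) = k*(k + 6)/5.
Verify: 4/(k**2 + 11*k + 30) matches t_k.
Evaluate s at k=5 and k=0: 2/5 and 0; difference 2/5.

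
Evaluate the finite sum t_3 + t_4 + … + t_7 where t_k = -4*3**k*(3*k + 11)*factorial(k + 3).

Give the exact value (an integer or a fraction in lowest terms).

The ratio is 3*(k + 4)*(3*k + 14)/(3*k + 11).
So A=3*k + 12 and B=1, with C=k + 11/3.
Key eq: (3*k + 12)·f(k+1) = (1)·f(k) + (k + 11/3).
From deg A=1, deg B=0, deg C=1: d=0.
Solve for f: f(k) = 1/3 (degree 0 ≤ 0).
Then R = B(k−1)f/C = 1/(3*k + 11), so s_k = R(k)·t_k = -4*3**k*factorial(k + 3).
Verify: -4*3**k*(3*k + 11)*factorial(k + 3) matches t_k.
Evaluate s at k=8 and k=3: -1047576499200 and -77760; difference -1047576421440.

Σ = -1047576421440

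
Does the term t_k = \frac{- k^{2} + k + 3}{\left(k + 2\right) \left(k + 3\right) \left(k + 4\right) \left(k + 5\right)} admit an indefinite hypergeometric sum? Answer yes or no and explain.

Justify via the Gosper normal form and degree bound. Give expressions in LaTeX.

Yes. s_k = \frac{k \left(- k^{2} + 15 k + 22\right)}{24 \left(k + 2\right) \left(k + 3\right) \left(k + 4\right)}.

Step 1: r(k) = (k + 2)*(k - (k + 1)**2 + 4)/((k + 6)*(-k**2 + k + 3)).
Take A(k)=k + 2, B(k)=k + 6, C(k)=k**2 - k - 3.
Solve (k + 2)·f(k+1) − (k + 5)·f(k) = k**2 - k - 3.
d = 3 from the (1,1,2) case.
Match coefficients ⇒ f(k) = k*(k**2 - 15*k - 22)/24.
Get s_k = R·t_k = k*(-k**2 + 15*k + 22)/(24*(k + 2)*(k + 3)*(k + 4)) with R(k) = B(k−1)f(k)/C(k) = k*(k + 5)*(k**2 - 15*k - 22)/(24*(k**2 - k - 3)).
Δs = (-k**2 + k + 3)/(k**4 + 14*k**3 + 71*k**2 + 154*k + 120), as required.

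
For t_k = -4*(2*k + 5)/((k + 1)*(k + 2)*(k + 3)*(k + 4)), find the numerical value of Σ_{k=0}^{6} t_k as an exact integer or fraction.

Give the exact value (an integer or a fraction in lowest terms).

Σ = -77/60

Compute t_(k+1)/t_k: get (k + 1)*(2*k + 7)/((k + 5)*(2*k + 5)).
Factor: A=k + 1; B=k + 5; C=k + 5/2.
Key eq: (k + 1)·f(k+1) = (k + 4)·f(k) + (k + 5/2).
deg f ≤ 3 (via 1,1,1).
A polynomial solution: f(k) = k*(k + 2)*(k + 4)/6.
R(k) = B(k−1)·f(k)/C(k) = k*(k + 2)*(k + 4)**2/(3*(2*k + 5)); s_k = R·t_k = 4*k*(-k - 4)/(3*(k**2 + 4*k + 3)).
s_(k+1) − s_k = 4*(-2*k - 5)/(k**4 + 10*k**3 + 35*k**2 + 50*k + 24) = t_k.
Telescoping: Σ = s_(7) − s_(0) = -77/60 − (0) = -77/60.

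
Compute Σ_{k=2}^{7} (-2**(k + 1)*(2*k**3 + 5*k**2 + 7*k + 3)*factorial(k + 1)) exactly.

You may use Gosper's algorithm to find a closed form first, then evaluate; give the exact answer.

r(k) = 2*(2*k**4 + 15*k**3 + 45*k**2 + 63*k + 34)/(2*k**3 + 5*k**2 + 7*k + 3) after simplifying.
So A=2*k + 4 and B=1, with C=k**3 + 5*k**2/2 + 7*k/2 + 3/2.
Key eq: (2*k + 4)·f(k+1) = (1)·f(k) + (k**3 + 5*k**2/2 + 7*k/2 + 3/2).
Bound: deg f ≤ 2.
Solve for f: f(k) = (k**2 - k + 1)/2 (degree 2 ≤ 2).
Get s_k = R·t_k = -2**(k + 1)*(k**2 - k + 1)*factorial(k + 1) with R(k) = B(k−1)f(k)/C(k) = (k**2 - k + 1)/(2*k**3 + 5*k**2 + 7*k + 3).
Verify: -2**(k + 1)*(2*k**3 + 5*k**2 + 7*k + 3)*factorial(k + 1) matches t_k.
Sum = s_(8) − s_(2); s_(8) = -10590289920, s_(2) = -144 ⇒ -10590289776.

Σ = -10590289776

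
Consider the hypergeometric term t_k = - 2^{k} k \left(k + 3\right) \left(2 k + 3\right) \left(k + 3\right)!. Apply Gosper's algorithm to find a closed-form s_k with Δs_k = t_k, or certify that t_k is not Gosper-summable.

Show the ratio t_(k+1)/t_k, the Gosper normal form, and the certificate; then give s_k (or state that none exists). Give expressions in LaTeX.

s_k = - 2^{k} k \left(k - 1\right) \left(k + 3\right)!

The ratio is 2*(k + 1)*(k + 4)**2*(2*k + 5)/(k*(k + 3)*(2*k + 3)).
A = 2*k + 8, B = 1, C = k**3 + 9*k**2/2 + 9*k/2.
Key eq: (2*k + 8)·f(k+1) = (1)·f(k) + (k**3 + 9*k**2/2 + 9*k/2).
d = 2 from the (1,0,3) case.
A polynomial solution: f(k) = k*(k - 1)/2.
Then R = B(k−1)f/C = (k - 1)/((k + 3)*(2*k + 3)), so s_k = R(k)·t_k = -2**k*k*(k - 1)*factorial(k + 3).
Verify: -2**k*k*(k + 3)*(2*k + 3)*factorial(k + 3) matches t_k.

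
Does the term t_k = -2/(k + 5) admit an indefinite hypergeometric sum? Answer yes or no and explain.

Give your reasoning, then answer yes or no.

Step 1: r(k) = (k + 5)/(k + 6).
A = k + 5, B = k + 6, C = 1.
Need (k + 5)·f(k+1) − (k + 5)·f(k) = 1.
Degrees (1,1,0) ⇒ d ≤ 0.
f = c0 ⇒ A·f(k+1) − B(k−1)·f(k) − C = -1. The system {-1 = 0} is inconsistent; no antidifference.

No — t_k has no hypergeometric antidifference.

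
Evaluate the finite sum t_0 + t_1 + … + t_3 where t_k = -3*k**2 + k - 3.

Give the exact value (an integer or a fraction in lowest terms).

Compute t_(k+1)/t_k: get (-k + 3*(k + 1)**2 + 2)/(3*k**2 - k + 3).
Normal form (A,B,C) = (1, 1, k**2 - k/3 + 1).
Set up (1)·f(k+1) − (1)·f(k) − (k**2 - k/3 + 1) = 0.
From deg A=0, deg B=0, deg C=2: d=3.
Match coefficients ⇒ f(k) = k*(k**2 - 2*k + 4)/3.
Certificate R = B(k−1)f/C = k*(k**2 - 2*k + 4)/(3*k**2 - k + 3) gives s_k = k*(-k**2 + 2*k - 4).
Check: Δs_k = -3*k**2 + k - 3. ✓
Telescoping: Σ = s_(4) − s_(0) = -48 − (0) = -48.

Σ = -48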